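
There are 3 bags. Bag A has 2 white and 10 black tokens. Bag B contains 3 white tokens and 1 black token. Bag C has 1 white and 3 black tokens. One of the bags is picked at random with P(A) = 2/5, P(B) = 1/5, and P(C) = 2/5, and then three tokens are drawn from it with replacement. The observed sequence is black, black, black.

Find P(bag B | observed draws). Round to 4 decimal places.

The likelihood of the observed sequence under each hypothesis: P(data | bag A) = (10/12)(10/12)(10/12) = 0.5787; P(data | bag B) = (1/4)(1/4)(1/4) = 0.015625; P(data | bag C) = (3/4)(3/4)(3/4) = 0.42188.
Multiplying each by its prior: 2/5 · 0.5787 = 0.23148, 1/5 · 0.015625 = 0.003125, 2/5 · 0.42188 = 0.16875; summing to 0.40336.
Therefore the posterior P(bag B | data) = (0.003125) / (0.40336) = 0.0077475.

0.0077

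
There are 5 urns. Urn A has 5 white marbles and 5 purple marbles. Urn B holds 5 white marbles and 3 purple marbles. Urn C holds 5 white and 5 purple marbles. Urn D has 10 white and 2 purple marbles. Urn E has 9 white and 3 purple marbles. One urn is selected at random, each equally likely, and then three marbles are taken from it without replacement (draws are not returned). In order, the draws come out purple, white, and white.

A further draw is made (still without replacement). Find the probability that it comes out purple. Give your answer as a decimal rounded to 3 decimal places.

0.372

Under each hypothesis, the probability of the observed sequence is: P(data | urn A) = (5/10)(5/9)(4/8) = 0.13889; P(data | urn B) = (3/8)(5/7)(4/6) = 0.17857; P(data | urn C) = (5/10)(5/9)(4/8) = 0.13889; P(data | urn D) = (2/12)(10/11)(9/10) = 0.13636; P(data | urn E) = (3/12)(9/11)(8/10) = 0.16364.
Weighting by the prior gives 1/5 · 0.13889 = 0.027778, 1/5 · 0.17857 = 0.035714, 1/5 · 0.13889 = 0.027778, 1/5 · 0.13636 = 0.027273, 1/5 · 0.16364 = 0.032727; these sum to 0.15127.
The posterior is then P(urn A | data) = 0.18363, P(urn B | data) = 0.2361, P(urn C | data) = 0.18363, P(urn D | data) = 0.18029, P(urn E | data) = 0.21635.
The predictive probability is P(purple next | data) = (4/7)(0.18363) + (2/5)(0.2361) + (4/7)(0.18363) + (1/9)(0.18029) + (2/9)(0.21635) = 0.37241.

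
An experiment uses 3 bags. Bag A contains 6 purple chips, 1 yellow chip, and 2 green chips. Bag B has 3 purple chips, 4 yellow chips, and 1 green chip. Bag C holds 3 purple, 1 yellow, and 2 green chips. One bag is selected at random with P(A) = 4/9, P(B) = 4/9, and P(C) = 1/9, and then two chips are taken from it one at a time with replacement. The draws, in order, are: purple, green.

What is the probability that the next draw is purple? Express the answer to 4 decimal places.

0.5796

For each hypothesis, P(data | H) works out to: P(data | bag A) = (6/9)(2/9) = 0.14815; P(data | bag B) = (3/8)(1/8) = 0.046875; P(data | bag C) = (3/6)(2/6) = 0.16667.
Weighting by the prior gives 4/9 · 0.14815 = 0.065844, 4/9 · 0.046875 = 0.020833, 1/9 · 0.16667 = 0.018519; summing to 0.1052.
Normalising, the posterior is P(bag A | data) = 0.62592, P(bag B | data) = 0.19804, P(bag C | data) = 0.17604.
Averaging over the posterior, P(purple next | data) = (2/3)(0.62592) + (3/8)(0.19804) + (1/2)(0.17604) = 0.57956.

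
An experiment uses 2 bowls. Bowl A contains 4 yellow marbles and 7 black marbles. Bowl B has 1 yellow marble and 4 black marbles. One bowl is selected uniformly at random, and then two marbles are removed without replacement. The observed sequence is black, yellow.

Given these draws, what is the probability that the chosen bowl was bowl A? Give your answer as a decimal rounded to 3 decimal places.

0.560

Under each hypothesis, the probability of the observed sequence is: P(data | bowl A) = (7/11)(4/10) = 14/55; P(data | bowl B) = (4/5)(1/4) = 1/5.
Multiplying each by its prior: 1/2 · 14/55 = 7/55, 1/2 · 1/5 = 1/10; summing to 5/22.
So P(bowl A | data) = (7/55) / (5/22) = 14/25.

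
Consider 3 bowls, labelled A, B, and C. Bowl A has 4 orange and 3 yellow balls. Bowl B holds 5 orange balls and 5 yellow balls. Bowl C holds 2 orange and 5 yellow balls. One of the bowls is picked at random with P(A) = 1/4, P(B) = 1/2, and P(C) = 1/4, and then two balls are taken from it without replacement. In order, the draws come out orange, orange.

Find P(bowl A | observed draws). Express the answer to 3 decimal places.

The likelihood of the observed sequence under each hypothesis: P(data | bowl A) = (4/7)(3/6) = 2/7; P(data | bowl B) = (5/10)(4/9) = 2/9; P(data | bowl C) = (2/7)(1/6) = 1/21.
Weighting by the prior gives 1/4 · 2/7 = 1/14, 1/2 · 2/9 = 1/9, 1/4 · 1/21 = 1/84; these sum to 7/36.
Therefore the posterior P(bowl A | data) = (1/14) / (7/36) = 18/49.

0.367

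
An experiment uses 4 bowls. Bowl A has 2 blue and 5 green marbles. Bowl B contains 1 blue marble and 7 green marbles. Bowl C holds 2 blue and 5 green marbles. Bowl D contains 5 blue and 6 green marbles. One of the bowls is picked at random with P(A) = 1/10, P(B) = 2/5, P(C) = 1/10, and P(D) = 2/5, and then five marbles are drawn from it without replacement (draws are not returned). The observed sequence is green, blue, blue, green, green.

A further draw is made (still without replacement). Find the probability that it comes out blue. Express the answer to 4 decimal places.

0.3226

Under each hypothesis, the probability of the observed sequence is: P(data | bowl A) = (5/7)(2/6)(1/5)(4/4)(3/3) = 0.047619; P(data | bowl B) = (7/8)(1/7)(0/6) = 0; P(data | bowl C) = (5/7)(2/6)(1/5)(4/4)(3/3) = 0.047619; P(data | bowl D) = (6/11)(5/10)(4/9)(5/8)(4/7) = 0.04329.
Multiplying each by its prior: 1/10 · 0.047619 = 0.0047619, 2/5 · 0 = 0, 1/10 · 0.047619 = 0.0047619, 2/5 · 0.04329 = 0.017316; these sum to 0.02684.
The posterior is then P(bowl A | data) = 0.17742, P(bowl B | data) = 0, P(bowl C | data) = 0.17742, P(bowl D | data) = 0.64516.
The predictive probability is P(blue next | data) = (0)(0.17742) + (0)(0.17742) + (1/2)(0.64516) = 0.32258.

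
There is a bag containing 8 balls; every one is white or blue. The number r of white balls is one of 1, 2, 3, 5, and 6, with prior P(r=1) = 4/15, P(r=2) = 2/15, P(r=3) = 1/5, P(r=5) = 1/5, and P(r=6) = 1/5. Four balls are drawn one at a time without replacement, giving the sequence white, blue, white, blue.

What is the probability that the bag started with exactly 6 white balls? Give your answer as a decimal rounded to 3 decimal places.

Under each hypothesis, the probability of the observed sequence is: P(data | r = 1) = (1/8)(7/7)(0/6) = 0; P(data | r = 2) = (2/8)(6/7)(1/6)(5/5) = 1/28; P(data | r = 3) = (3/8)(5/7)(2/6)(4/5) = 1/14; P(data | r = 5) = (5/8)(3/7)(4/6)(2/5) = 1/14; P(data | r = 6) = (6/8)(2/7)(5/6)(1/5) = 1/28.
Weighting by the prior gives 4/15 · 0 = 0, 2/15 · 1/28 = 1/210, 1/5 · 1/14 = 1/70, 1/5 · 1/14 = 1/70, 1/5 · 1/28 = 1/140; summing to 17/420.
So P(r = 6 | data) = (1/140) / (17/420) = 3/17.

0.176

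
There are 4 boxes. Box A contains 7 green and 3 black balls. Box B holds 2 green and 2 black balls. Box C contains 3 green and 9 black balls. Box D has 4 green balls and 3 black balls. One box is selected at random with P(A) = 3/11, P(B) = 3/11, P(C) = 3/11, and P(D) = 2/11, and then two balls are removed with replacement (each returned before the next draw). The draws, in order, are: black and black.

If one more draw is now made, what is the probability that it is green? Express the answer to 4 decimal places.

0.3889

For each hypothesis, P(data | H) works out to: P(data | box A) = (3/10)(3/10) = 0.09; P(data | box B) = (2/4)(2/4) = 0.25; P(data | box C) = (9/12)(9/12) = 0.5625; P(data | box D) = (3/7)(3/7) = 0.18367.
Multiplying each by its prior: 3/11 · 0.09 = 0.024545, 3/11 · 0.25 = 0.068182, 3/11 · 0.5625 = 0.15341, 2/11 · 0.18367 = 0.033395; with total 0.27953.
Normalising, the posterior is P(box A | data) = 0.087809, P(box B | data) = 0.24391, P(box C | data) = 0.54881, P(box D | data) = 0.11947.
The predictive probability is P(green next | data) = (7/10)(0.087809) + (1/2)(0.24391) + (1/4)(0.54881) + (4/7)(0.11947) = 0.38889.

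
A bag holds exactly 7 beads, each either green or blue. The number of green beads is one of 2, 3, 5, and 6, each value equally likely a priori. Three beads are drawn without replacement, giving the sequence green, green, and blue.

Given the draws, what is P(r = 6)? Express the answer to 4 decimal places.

0.2885

Under each hypothesis, the probability of the observed sequence is: P(data | r = 2) = (2/7)(1/6)(5/5) = 1/21; P(data | r = 3) = (3/7)(2/6)(4/5) = 4/35; P(data | r = 5) = (5/7)(4/6)(2/5) = 4/21; P(data | r = 6) = (6/7)(5/6)(1/5) = 1/7.
The prior-weighted likelihoods are 1/4 · 1/21 = 1/84, 1/4 · 4/35 = 1/35, 1/4 · 4/21 = 1/21, 1/4 · 1/7 = 1/28; summing to 13/105.
Hence P(r = 6 | data) = (1/28) / (13/105) = 15/52.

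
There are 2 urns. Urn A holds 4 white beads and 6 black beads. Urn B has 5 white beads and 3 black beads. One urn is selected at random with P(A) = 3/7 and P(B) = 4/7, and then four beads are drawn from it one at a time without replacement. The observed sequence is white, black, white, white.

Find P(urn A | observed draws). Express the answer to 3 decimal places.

For each hypothesis, P(data | H) works out to: P(data | urn A) = (4/10)(6/9)(3/8)(2/7) = 1/35; P(data | urn B) = (5/8)(3/7)(4/6)(3/5) = 3/28.
Weighting by the prior gives 3/7 · 1/35 = 3/245, 4/7 · 3/28 = 3/49; summing to 18/245.
Therefore the posterior P(urn A | data) = (3/245) / (18/245) = 1/6.

0.167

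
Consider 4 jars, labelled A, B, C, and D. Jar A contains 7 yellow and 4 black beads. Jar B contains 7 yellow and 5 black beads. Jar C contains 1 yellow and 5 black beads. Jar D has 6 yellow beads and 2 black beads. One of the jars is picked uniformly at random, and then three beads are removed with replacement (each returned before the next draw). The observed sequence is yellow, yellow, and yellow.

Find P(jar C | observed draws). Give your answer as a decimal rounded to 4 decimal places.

Compute the likelihood of the observed sequence for each case: P(data | jar A) = (7/11)(7/11)(7/11) = 0.2577; P(data | jar B) = (7/12)(7/12)(7/12) = 0.1985; P(data | jar C) = (1/6)(1/6)(1/6) = 0.0046296; P(data | jar D) = (6/8)(6/8)(6/8) = 0.42188.
Weighting by the prior gives 1/4 · 0.2577 = 0.064425, 1/4 · 0.1985 = 0.049624, 1/4 · 0.0046296 = 0.0011574, 1/4 · 0.42188 = 0.10547; these sum to 0.22068.
By Bayes' rule, P(jar C | data) = (0.0011574) / (0.22068) = 0.0052448.

0.0052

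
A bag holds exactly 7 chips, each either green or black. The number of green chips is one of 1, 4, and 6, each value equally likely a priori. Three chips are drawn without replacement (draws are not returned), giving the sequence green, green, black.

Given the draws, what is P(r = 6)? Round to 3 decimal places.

0.455

Compute the likelihood of the observed sequence for each case: P(data | r = 1) = (1/7)(0/6) = 0; P(data | r = 4) = (4/7)(3/6)(3/5) = 6/35; P(data | r = 6) = (6/7)(5/6)(1/5) = 1/7.
The prior-weighted likelihoods are 1/3 · 0 = 0, 1/3 · 6/35 = 2/35, 1/3 · 1/7 = 1/21; with total 11/105.
Therefore the posterior P(r = 6 | data) = (1/21) / (11/105) = 5/11.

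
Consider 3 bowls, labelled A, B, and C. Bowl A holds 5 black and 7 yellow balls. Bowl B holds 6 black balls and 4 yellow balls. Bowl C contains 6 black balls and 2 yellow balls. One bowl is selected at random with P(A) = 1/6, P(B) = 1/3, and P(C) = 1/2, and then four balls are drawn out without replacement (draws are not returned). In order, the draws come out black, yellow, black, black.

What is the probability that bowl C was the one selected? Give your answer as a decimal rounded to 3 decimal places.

For each hypothesis, P(data | H) works out to: P(data | bowl A) = (5/12)(7/11)(4/10)(3/9) = 0.035354; P(data | bowl B) = (6/10)(4/9)(5/8)(4/7) = 0.095238; P(data | bowl C) = (6/8)(2/7)(5/6)(4/5) = 0.14286.
Multiplying each by its prior: 1/6 · 0.035354 = 0.0058923, 1/3 · 0.095238 = 0.031746, 1/2 · 0.14286 = 0.071429; these sum to 0.10907.
Hence P(bowl C | data) = (0.071429) / (0.10907) = 0.65491.

0.655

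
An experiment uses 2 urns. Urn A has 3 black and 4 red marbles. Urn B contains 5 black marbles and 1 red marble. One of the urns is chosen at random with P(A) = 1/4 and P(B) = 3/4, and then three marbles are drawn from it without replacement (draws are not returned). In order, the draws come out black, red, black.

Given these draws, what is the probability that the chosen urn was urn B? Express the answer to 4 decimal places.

0.8140

Under each hypothesis, the probability of the observed sequence is: P(data | urn A) = (3/7)(4/6)(2/5) = 4/35; P(data | urn B) = (5/6)(1/5)(4/4) = 1/6.
Multiplying each by its prior: 1/4 · 4/35 = 1/35, 3/4 · 1/6 = 1/8; with total 43/280.
By Bayes' rule, P(urn B | data) = (1/8) / (43/280) = 35/43.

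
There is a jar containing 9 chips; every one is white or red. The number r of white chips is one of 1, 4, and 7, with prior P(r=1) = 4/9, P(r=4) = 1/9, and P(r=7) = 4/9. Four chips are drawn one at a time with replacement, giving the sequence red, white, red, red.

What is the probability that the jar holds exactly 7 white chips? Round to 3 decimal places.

Compute the likelihood of the observed sequence for each case: P(data | r = 1) = (8/9)(1/9)(8/9)(8/9) = 0.078037; P(data | r = 4) = (5/9)(4/9)(5/9)(5/9) = 0.076208; P(data | r = 7) = (2/9)(7/9)(2/9)(2/9) = 0.0085353.
Multiplying each by its prior: 4/9 · 0.078037 = 0.034683, 1/9 · 0.076208 = 0.0084675, 4/9 · 0.0085353 = 0.0037935; these sum to 0.046944.
Hence P(r = 7 | data) = (0.0037935) / (0.046944) = 0.080808.

0.081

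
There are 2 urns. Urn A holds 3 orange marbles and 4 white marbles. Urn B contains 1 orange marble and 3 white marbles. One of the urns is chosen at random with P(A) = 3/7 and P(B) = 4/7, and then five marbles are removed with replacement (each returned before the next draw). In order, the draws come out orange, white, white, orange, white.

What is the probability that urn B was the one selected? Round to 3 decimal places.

For each hypothesis, P(data | H) works out to: P(data | urn A) = (3/7)(4/7)(4/7)(3/7)(4/7) = 0.034271; P(data | urn B) = (1/4)(3/4)(3/4)(1/4)(3/4) = 0.026367.
Multiplying each by its prior: 3/7 · 0.034271 = 0.014688, 4/7 · 0.026367 = 0.015067; these sum to 0.029755.
So P(urn B | data) = (0.015067) / (0.029755) = 0.50637.

0.506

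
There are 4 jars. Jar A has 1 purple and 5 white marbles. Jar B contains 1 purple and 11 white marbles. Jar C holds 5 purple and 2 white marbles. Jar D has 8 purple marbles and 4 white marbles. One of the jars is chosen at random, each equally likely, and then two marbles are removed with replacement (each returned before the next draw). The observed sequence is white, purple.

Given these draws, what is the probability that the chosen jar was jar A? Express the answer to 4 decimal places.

0.2165

For each hypothesis, P(data | H) works out to: P(data | jar A) = (5/6)(1/6) = 0.13889; P(data | jar B) = (11/12)(1/12) = 0.076389; P(data | jar C) = (2/7)(5/7) = 0.20408; P(data | jar D) = (4/12)(8/12) = 0.22222.
Weighting by the prior gives 1/4 · 0.13889 = 0.034722, 1/4 · 0.076389 = 0.019097, 1/4 · 0.20408 = 0.05102, 1/4 · 0.22222 = 0.055556; with total 0.1604.
By Bayes' rule, P(jar A | data) = (0.034722) / (0.1604) = 0.21648.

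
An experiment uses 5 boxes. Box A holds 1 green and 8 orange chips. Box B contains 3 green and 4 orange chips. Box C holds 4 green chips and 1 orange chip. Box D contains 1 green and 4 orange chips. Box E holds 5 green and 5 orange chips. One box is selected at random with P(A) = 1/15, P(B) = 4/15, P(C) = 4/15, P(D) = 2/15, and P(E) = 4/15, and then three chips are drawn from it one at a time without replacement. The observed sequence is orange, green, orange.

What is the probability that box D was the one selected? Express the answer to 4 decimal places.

For each hypothesis, P(data | H) works out to: P(data | box A) = (8/9)(1/8)(7/7) = 0.11111; P(data | box B) = (4/7)(3/6)(3/5) = 0.17143; P(data | box C) = (1/5)(4/4)(0/3) = 0; P(data | box D) = (4/5)(1/4)(3/3) = 0.2; P(data | box E) = (5/10)(5/9)(4/8) = 0.13889.
Multiplying each by its prior: 1/15 · 0.11111 = 0.0074074, 4/15 · 0.17143 = 0.045714, 4/15 · 0 = 0, 2/15 · 0.2 = 0.026667, 4/15 · 0.13889 = 0.037037; summing to 0.11683.
Hence P(box D | data) = (0.026667) / (0.11683) = 0.22826.

0.2283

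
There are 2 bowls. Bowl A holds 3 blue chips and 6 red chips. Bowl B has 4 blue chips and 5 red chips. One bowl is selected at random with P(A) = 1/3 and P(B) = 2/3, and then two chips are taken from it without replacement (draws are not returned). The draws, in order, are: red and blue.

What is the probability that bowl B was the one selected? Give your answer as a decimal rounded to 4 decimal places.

0.6897

The likelihood of the observed sequence under each hypothesis: P(data | bowl A) = (6/9)(3/8) = 1/4; P(data | bowl B) = (5/9)(4/8) = 5/18.
Weighting by the prior gives 1/3 · 1/4 = 1/12, 2/3 · 5/18 = 5/27; these sum to 29/108.
Therefore the posterior P(bowl B | data) = (5/27) / (29/108) = 20/29.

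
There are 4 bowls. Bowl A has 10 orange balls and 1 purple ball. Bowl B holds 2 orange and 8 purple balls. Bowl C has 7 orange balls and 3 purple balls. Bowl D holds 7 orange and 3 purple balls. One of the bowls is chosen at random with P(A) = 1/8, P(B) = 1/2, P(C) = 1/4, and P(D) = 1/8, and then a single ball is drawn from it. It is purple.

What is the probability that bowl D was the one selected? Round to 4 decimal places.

0.0716

The likelihood of this draw under each hypothesis: P(data | bowl A) = (1/11) = 1/11; P(data | bowl B) = (8/10) = 4/5; P(data | bowl C) = (3/10) = 3/10; P(data | bowl D) = (3/10) = 3/10.
The prior-weighted likelihoods are 1/8 · 1/11 = 1/88, 1/2 · 4/5 = 2/5, 1/4 · 3/10 = 3/40, 1/8 · 3/10 = 3/80; with total 461/880.
Hence P(bowl D | data) = (3/80) / (461/880) = 33/461.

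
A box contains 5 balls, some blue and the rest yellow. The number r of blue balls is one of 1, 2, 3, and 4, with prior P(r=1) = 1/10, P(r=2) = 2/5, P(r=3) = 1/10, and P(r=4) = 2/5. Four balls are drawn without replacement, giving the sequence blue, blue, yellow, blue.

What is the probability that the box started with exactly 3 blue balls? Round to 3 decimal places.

Under each hypothesis, the probability of the observed sequence is: P(data | r = 1) = (1/5)(0/4) = 0; P(data | r = 2) = (2/5)(1/4)(3/3)(0/2) = 0; P(data | r = 3) = (3/5)(2/4)(2/3)(1/2) = 1/10; P(data | r = 4) = (4/5)(3/4)(1/3)(2/2) = 1/5.
Multiplying each by its prior: 1/10 · 0 = 0, 2/5 · 0 = 0, 1/10 · 1/10 = 1/100, 2/5 · 1/5 = 2/25; summing to 9/100.
Therefore the posterior P(r = 3 | data) = (1/100) / (9/100) = 1/9.

0.111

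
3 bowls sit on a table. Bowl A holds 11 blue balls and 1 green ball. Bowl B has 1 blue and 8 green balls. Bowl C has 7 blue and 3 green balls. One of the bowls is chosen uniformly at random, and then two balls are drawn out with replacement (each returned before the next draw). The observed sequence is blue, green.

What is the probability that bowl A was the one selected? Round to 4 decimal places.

0.1983

Compute the likelihood of the observed sequence for each case: P(data | bowl A) = (11/12)(1/12) = 0.076389; P(data | bowl B) = (1/9)(8/9) = 0.098765; P(data | bowl C) = (7/10)(3/10) = 0.21.
The prior-weighted likelihoods are 1/3 · 0.076389 = 0.025463, 1/3 · 0.098765 = 0.032922, 1/3 · 0.21 = 0.07; summing to 0.12838.
By Bayes' rule, P(bowl A | data) = (0.025463) / (0.12838) = 0.19833.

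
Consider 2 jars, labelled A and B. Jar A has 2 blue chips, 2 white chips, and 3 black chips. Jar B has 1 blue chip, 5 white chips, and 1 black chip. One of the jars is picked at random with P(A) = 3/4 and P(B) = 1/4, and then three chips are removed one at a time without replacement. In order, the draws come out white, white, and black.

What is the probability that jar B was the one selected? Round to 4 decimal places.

0.5263

Under each hypothesis, the probability of the observed sequence is: P(data | jar A) = (2/7)(1/6)(3/5) = 1/35; P(data | jar B) = (5/7)(4/6)(1/5) = 2/21.
The prior-weighted likelihoods are 3/4 · 1/35 = 3/140, 1/4 · 2/21 = 1/42; with total 19/420.
Hence P(jar B | data) = (1/42) / (19/420) = 10/19.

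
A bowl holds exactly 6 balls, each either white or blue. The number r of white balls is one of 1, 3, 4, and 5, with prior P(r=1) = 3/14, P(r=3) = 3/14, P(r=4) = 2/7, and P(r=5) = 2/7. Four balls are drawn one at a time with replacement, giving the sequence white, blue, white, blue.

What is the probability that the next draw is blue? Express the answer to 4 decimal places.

0.4243

For each hypothesis, P(data | H) works out to: P(data | r = 1) = (1/6)(5/6)(1/6)(5/6) = 0.01929; P(data | r = 3) = (3/6)(3/6)(3/6)(3/6) = 0.0625; P(data | r = 4) = (4/6)(2/6)(4/6)(2/6) = 0.049383; P(data | r = 5) = (5/6)(1/6)(5/6)(1/6) = 0.01929.
The prior-weighted likelihoods are 3/14 · 0.01929 = 0.0041336, 3/14 · 0.0625 = 0.013393, 2/7 · 0.049383 = 0.014109, 2/7 · 0.01929 = 0.0055115; summing to 0.037147.
Normalising, the posterior is P(r = 1 | data) = 0.11128, P(r = 3 | data) = 0.36053, P(r = 4 | data) = 0.37982, P(r = 5 | data) = 0.14837.
So P(blue next | data) = Σ P(blue next | H) P(H | data) = (5/6)(0.11128) + (1/2)(0.36053) + (1/3)(0.37982) + (1/6)(0.14837) = 0.42433.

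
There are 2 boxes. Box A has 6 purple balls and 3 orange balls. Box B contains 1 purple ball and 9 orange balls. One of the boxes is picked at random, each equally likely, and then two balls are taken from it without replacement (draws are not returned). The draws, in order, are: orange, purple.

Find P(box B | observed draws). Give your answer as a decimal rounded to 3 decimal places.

Under each hypothesis, the probability of the observed sequence is: P(data | box A) = (3/9)(6/8) = 1/4; P(data | box B) = (9/10)(1/9) = 1/10.
The prior-weighted likelihoods are 1/2 · 1/4 = 1/8, 1/2 · 1/10 = 1/20; these sum to 7/40.
Hence P(box B | data) = (1/20) / (7/40) = 2/7.

0.286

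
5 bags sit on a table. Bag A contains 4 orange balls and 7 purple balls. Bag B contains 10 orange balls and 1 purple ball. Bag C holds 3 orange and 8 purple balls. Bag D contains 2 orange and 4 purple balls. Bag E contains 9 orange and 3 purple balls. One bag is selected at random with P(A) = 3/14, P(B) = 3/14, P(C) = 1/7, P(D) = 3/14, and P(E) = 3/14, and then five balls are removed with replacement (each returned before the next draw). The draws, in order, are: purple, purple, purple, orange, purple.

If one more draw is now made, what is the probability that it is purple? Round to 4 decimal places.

0.6668

Under each hypothesis, the probability of the observed sequence is: P(data | bag A) = (7/11)(7/11)(7/11)(4/11)(7/11) = 0.059633; P(data | bag B) = (1/11)(1/11)(1/11)(10/11)(1/11) = 6.2092e-05; P(data | bag C) = (8/11)(8/11)(8/11)(3/11)(8/11) = 0.076299; P(data | bag D) = (4/6)(4/6)(4/6)(2/6)(4/6) = 0.065844; P(data | bag E) = (3/12)(3/12)(3/12)(9/12)(3/12) = 0.0029297.
Weighting by the prior gives 3/14 · 0.059633 = 0.012779, 3/14 · 6.2092e-05 = 1.3305e-05, 1/7 · 0.076299 = 0.0109, 3/14 · 0.065844 = 0.014109, 3/14 · 0.0029297 = 0.00062779; summing to 0.038429.
The posterior is then P(bag A | data) = 0.33253, P(bag B | data) = 0.00034624, P(bag C | data) = 0.28364, P(bag D | data) = 0.36716, P(bag E | data) = 0.016336.
The predictive probability is P(purple next | data) = (7/11)(0.33253) + (1/11)(0.00034624) + (8/11)(0.28364) + (2/3)(0.36716) + (1/4)(0.016336) = 0.66677.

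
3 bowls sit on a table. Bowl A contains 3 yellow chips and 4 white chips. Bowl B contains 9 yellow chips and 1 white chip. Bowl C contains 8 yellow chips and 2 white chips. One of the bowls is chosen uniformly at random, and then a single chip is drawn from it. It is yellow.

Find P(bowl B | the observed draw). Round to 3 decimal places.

0.423

Compute the likelihood of this draw for each case: P(data | bowl A) = (3/7) = 3/7; P(data | bowl B) = (9/10) = 9/10; P(data | bowl C) = (8/10) = 4/5.
The prior-weighted likelihoods are 1/3 · 3/7 = 1/7, 1/3 · 9/10 = 3/10, 1/3 · 4/5 = 4/15; these sum to 149/210.
By Bayes' rule, P(bowl B | data) = (3/10) / (149/210) = 63/149.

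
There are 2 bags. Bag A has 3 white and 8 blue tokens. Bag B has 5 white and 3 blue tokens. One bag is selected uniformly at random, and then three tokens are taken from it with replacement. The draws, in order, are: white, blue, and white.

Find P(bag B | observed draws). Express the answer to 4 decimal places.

For each hypothesis, P(data | H) works out to: P(data | bag A) = (3/11)(8/11)(3/11) = 0.054095; P(data | bag B) = (5/8)(3/8)(5/8) = 0.14648.
Multiplying each by its prior: 1/2 · 0.054095 = 0.027047, 1/2 · 0.14648 = 0.073242; these sum to 0.10029.
So P(bag B | data) = (0.073242) / (0.10029) = 0.73031.

0.7303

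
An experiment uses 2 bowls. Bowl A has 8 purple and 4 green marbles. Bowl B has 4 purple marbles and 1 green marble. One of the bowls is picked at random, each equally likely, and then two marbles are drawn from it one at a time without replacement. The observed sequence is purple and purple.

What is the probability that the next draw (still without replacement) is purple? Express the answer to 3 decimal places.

Compute the likelihood of the observed sequence for each case: P(data | bowl A) = (8/12)(7/11) = 14/33; P(data | bowl B) = (4/5)(3/4) = 3/5.
The prior-weighted likelihoods are 1/2 · 14/33 = 7/33, 1/2 · 3/5 = 3/10; these sum to 169/330.
Dividing through by the total gives posterior P(bowl A | data) = 70/169, P(bowl B | data) = 99/169.
Averaging over the posterior, P(purple next | data) = (3/5)(70/169) + (2/3)(99/169) = 108/169.

0.639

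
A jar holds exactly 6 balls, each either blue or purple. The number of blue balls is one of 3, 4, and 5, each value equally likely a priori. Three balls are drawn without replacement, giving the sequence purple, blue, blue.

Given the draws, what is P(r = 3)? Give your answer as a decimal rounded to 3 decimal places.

0.290

Under each hypothesis, the probability of the observed sequence is: P(data | r = 3) = (3/6)(3/5)(2/4) = 3/20; P(data | r = 4) = (2/6)(4/5)(3/4) = 1/5; P(data | r = 5) = (1/6)(5/5)(4/4) = 1/6.
The prior-weighted likelihoods are 1/3 · 3/20 = 1/20, 1/3 · 1/5 = 1/15, 1/3 · 1/6 = 1/18; with total 31/180.
By Bayes' rule, P(r = 3 | data) = (1/20) / (31/180) = 9/31.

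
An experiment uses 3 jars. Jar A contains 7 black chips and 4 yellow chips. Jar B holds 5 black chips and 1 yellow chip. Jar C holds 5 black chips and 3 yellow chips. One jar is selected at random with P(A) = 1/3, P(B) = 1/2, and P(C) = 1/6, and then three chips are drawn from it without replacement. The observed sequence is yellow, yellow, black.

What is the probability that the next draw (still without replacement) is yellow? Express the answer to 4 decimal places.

0.2328

Compute the likelihood of the observed sequence for each case: P(data | jar A) = (4/11)(3/10)(7/9) = 0.084848; P(data | jar B) = (1/6)(0/5) = 0; P(data | jar C) = (3/8)(2/7)(5/6) = 0.089286.
Weighting by the prior gives 1/3 · 0.084848 = 0.028283, 1/2 · 0 = 0, 1/6 · 0.089286 = 0.014881; summing to 0.043164.
Normalising, the posterior is P(jar A | data) = 0.65524, P(jar B | data) = 0, P(jar C | data) = 0.34476.
Averaging over the posterior, P(yellow next | data) = (1/4)(0.65524) + (1/5)(0.34476) = 0.23276.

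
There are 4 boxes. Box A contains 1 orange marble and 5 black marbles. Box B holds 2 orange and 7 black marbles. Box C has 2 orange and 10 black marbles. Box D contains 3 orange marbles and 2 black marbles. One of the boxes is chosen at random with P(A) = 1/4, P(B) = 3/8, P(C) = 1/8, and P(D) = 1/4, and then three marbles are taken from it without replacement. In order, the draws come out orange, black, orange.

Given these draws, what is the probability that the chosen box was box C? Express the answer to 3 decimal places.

0.030

The likelihood of the observed sequence under each hypothesis: P(data | box A) = (1/6)(5/5)(0/4) = 0; P(data | box B) = (2/9)(7/8)(1/7) = 0.027778; P(data | box C) = (2/12)(10/11)(1/10) = 0.015152; P(data | box D) = (3/5)(2/4)(2/3) = 0.2.
The prior-weighted likelihoods are 1/4 · 0 = 0, 3/8 · 0.027778 = 0.010417, 1/8 · 0.015152 = 0.0018939, 1/4 · 0.2 = 0.05; summing to 0.062311.
By Bayes' rule, P(box C | data) = (0.0018939) / (0.062311) = 0.030395.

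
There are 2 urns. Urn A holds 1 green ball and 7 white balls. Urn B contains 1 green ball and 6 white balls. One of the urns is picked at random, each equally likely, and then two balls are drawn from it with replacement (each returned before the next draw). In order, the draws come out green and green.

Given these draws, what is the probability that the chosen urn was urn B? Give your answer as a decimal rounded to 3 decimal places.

For each hypothesis, P(data | H) works out to: P(data | urn A) = (1/8)(1/8) = 0.015625; P(data | urn B) = (1/7)(1/7) = 0.020408.
Multiplying each by its prior: 1/2 · 0.015625 = 0.0078125, 1/2 · 0.020408 = 0.010204; with total 0.018017.
Hence P(urn B | data) = (0.010204) / (0.018017) = 0.56637.

0.566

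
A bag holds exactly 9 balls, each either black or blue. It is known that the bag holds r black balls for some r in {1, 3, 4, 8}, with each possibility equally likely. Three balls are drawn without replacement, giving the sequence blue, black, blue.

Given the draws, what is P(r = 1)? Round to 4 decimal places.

Under each hypothesis, the probability of the observed sequence is: P(data | r = 1) = (8/9)(1/8)(7/7) = 0.11111; P(data | r = 3) = (6/9)(3/8)(5/7) = 0.17857; P(data | r = 4) = (5/9)(4/8)(4/7) = 0.15873; P(data | r = 8) = (1/9)(8/8)(0/7) = 0.
The prior-weighted likelihoods are 1/4 · 0.11111 = 0.027778, 1/4 · 0.17857 = 0.044643, 1/4 · 0.15873 = 0.039683, 1/4 · 0 = 0; summing to 0.1121.
Therefore the posterior P(r = 1 | data) = (0.027778) / (0.1121) = 0.24779.

0.2478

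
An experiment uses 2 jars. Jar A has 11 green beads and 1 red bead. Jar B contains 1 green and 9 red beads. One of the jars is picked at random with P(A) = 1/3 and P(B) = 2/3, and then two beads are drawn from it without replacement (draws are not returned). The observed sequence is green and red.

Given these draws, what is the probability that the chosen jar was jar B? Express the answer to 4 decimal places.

0.7059

The likelihood of the observed sequence under each hypothesis: P(data | jar A) = (11/12)(1/11) = 1/12; P(data | jar B) = (1/10)(9/9) = 1/10.
Weighting by the prior gives 1/3 · 1/12 = 1/36, 2/3 · 1/10 = 1/15; these sum to 17/180.
Hence P(jar B | data) = (1/15) / (17/180) = 12/17.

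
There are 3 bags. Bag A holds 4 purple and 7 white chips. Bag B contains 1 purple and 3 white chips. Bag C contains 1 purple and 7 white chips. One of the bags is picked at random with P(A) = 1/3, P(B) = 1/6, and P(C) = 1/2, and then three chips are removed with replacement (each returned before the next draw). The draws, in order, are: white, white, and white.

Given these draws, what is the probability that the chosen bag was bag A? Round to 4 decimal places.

For each hypothesis, P(data | H) works out to: P(data | bag A) = (7/11)(7/11)(7/11) = 0.2577; P(data | bag B) = (3/4)(3/4)(3/4) = 0.42188; P(data | bag C) = (7/8)(7/8)(7/8) = 0.66992.
The prior-weighted likelihoods are 1/3 · 0.2577 = 0.0859, 1/6 · 0.42188 = 0.070312, 1/2 · 0.66992 = 0.33496; with total 0.49117.
Hence P(bag A | data) = (0.0859) / (0.49117) = 0.17489.

0.1749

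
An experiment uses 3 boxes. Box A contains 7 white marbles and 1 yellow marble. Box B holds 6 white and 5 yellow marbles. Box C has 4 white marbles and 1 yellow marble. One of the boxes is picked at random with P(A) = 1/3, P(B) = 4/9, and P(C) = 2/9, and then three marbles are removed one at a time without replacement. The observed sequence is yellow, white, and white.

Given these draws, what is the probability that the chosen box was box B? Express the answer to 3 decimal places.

Compute the likelihood of the observed sequence for each case: P(data | box A) = (1/8)(7/7)(6/6) = 0.125; P(data | box B) = (5/11)(6/10)(5/9) = 0.15152; P(data | box C) = (1/5)(4/4)(3/3) = 0.2.
The prior-weighted likelihoods are 1/3 · 0.125 = 0.041667, 4/9 · 0.15152 = 0.06734, 2/9 · 0.2 = 0.044444; these sum to 0.15345.
By Bayes' rule, P(box B | data) = (0.06734) / (0.15345) = 0.43884.

0.439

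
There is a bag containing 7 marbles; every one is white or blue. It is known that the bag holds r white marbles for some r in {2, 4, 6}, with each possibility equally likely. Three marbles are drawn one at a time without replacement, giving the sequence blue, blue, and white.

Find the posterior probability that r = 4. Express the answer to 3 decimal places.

Compute the likelihood of the observed sequence for each case: P(data | r = 2) = (5/7)(4/6)(2/5) = 4/21; P(data | r = 4) = (3/7)(2/6)(4/5) = 4/35; P(data | r = 6) = (1/7)(0/6) = 0.
Multiplying each by its prior: 1/3 · 4/21 = 4/63, 1/3 · 4/35 = 4/105, 1/3 · 0 = 0; with total 32/315.
Therefore the posterior P(r = 4 | data) = (4/105) / (32/315) = 3/8.

0.375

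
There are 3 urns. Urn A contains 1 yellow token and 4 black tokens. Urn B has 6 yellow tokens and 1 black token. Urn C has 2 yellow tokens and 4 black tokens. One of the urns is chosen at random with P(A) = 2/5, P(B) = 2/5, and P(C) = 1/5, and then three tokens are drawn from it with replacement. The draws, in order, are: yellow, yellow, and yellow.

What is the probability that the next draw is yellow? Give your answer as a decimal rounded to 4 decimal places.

0.8344

Compute the likelihood of the observed sequence for each case: P(data | urn A) = (1/5)(1/5)(1/5) = 0.008; P(data | urn B) = (6/7)(6/7)(6/7) = 0.62974; P(data | urn C) = (2/6)(2/6)(2/6) = 0.037037.
Multiplying each by its prior: 2/5 · 0.008 = 0.0032, 2/5 · 0.62974 = 0.2519, 1/5 · 0.037037 = 0.0074074; these sum to 0.2625.
Dividing through by the total gives posterior P(urn A | data) = 0.01219, P(urn B | data) = 0.95959, P(urn C | data) = 0.028218.
So P(yellow next | data) = Σ P(yellow next | H) P(H | data) = (1/5)(0.01219) + (6/7)(0.95959) + (1/3)(0.028218) = 0.83435.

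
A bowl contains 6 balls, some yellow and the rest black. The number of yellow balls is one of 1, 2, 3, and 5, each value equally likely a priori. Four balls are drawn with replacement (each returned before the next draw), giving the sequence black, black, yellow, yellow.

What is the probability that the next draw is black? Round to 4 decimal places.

0.5547

Compute the likelihood of the observed sequence for each case: P(data | r = 1) = (5/6)(5/6)(1/6)(1/6) = 0.01929; P(data | r = 2) = (4/6)(4/6)(2/6)(2/6) = 0.049383; P(data | r = 3) = (3/6)(3/6)(3/6)(3/6) = 0.0625; P(data | r = 5) = (1/6)(1/6)(5/6)(5/6) = 0.01929.
The prior-weighted likelihoods are 1/4 · 0.01929 = 0.0048225, 1/4 · 0.049383 = 0.012346, 1/4 · 0.0625 = 0.015625, 1/4 · 0.01929 = 0.0048225; these sum to 0.037616.
The posterior is then P(r = 1 | data) = 0.12821, P(r = 2 | data) = 0.32821, P(r = 3 | data) = 0.41538, P(r = 5 | data) = 0.12821.
Averaging over the posterior, P(black next | data) = (5/6)(0.12821) + (2/3)(0.32821) + (1/2)(0.41538) + (1/6)(0.12821) = 0.5547.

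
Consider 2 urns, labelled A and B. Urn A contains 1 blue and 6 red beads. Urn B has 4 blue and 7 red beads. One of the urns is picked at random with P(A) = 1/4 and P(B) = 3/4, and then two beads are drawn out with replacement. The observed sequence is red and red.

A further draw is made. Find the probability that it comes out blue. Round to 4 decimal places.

Under each hypothesis, the probability of the observed sequence is: P(data | urn A) = (6/7)(6/7) = 0.73469; P(data | urn B) = (7/11)(7/11) = 0.40496.
Multiplying each by its prior: 1/4 · 0.73469 = 0.18367, 3/4 · 0.40496 = 0.30372; summing to 0.48739.
The posterior is then P(urn A | data) = 0.37685, P(urn B | data) = 0.62315.
The predictive probability is P(blue next | data) = (1/7)(0.37685) + (4/11)(0.62315) = 0.28044.

0.2804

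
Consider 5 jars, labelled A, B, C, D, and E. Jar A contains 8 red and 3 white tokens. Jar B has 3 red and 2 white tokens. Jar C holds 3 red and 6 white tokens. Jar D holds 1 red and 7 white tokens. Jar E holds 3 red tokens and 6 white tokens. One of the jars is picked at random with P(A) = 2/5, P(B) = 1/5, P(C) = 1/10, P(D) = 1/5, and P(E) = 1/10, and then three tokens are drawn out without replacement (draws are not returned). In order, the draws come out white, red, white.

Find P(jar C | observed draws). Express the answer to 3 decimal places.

Compute the likelihood of the observed sequence for each case: P(data | jar A) = (3/11)(8/10)(2/9) = 0.048485; P(data | jar B) = (2/5)(3/4)(1/3) = 0.1; P(data | jar C) = (6/9)(3/8)(5/7) = 0.17857; P(data | jar D) = (7/8)(1/7)(6/6) = 0.125; P(data | jar E) = (6/9)(3/8)(5/7) = 0.17857.
Multiplying each by its prior: 2/5 · 0.048485 = 0.019394, 1/5 · 0.1 = 0.02, 1/10 · 0.17857 = 0.017857, 1/5 · 0.125 = 0.025, 1/10 · 0.17857 = 0.017857; these sum to 0.10011.
So P(jar C | data) = (0.017857) / (0.10011) = 0.17838.

0.178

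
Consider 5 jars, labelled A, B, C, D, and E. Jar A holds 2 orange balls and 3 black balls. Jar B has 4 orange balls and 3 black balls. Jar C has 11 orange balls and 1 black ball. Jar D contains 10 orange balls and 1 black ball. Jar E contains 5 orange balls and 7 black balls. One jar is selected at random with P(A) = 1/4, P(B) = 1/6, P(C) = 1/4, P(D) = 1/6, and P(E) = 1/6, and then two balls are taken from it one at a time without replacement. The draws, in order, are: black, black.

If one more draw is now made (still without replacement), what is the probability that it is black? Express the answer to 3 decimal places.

0.371

The likelihood of the observed sequence under each hypothesis: P(data | jar A) = (3/5)(2/4) = 0.3; P(data | jar B) = (3/7)(2/6) = 0.14286; P(data | jar C) = (1/12)(0/11) = 0; P(data | jar D) = (1/11)(0/10) = 0; P(data | jar E) = (7/12)(6/11) = 0.31818.
Multiplying each by its prior: 1/4 · 0.3 = 0.075, 1/6 · 0.14286 = 0.02381, 1/4 · 0 = 0, 1/6 · 0 = 0, 1/6 · 0.31818 = 0.05303; with total 0.15184.
The posterior is then P(jar A | data) = 0.49394, P(jar B | data) = 0.15681, P(jar C | data) = 0, P(jar D | data) = 0, P(jar E | data) = 0.34925.
The predictive probability is P(black next | data) = (1/3)(0.49394) + (1/5)(0.15681) + (1/2)(0.34925) = 0.37063.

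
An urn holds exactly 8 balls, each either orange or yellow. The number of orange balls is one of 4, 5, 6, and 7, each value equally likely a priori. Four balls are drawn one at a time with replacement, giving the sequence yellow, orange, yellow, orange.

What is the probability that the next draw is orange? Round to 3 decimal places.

Under each hypothesis, the probability of the observed sequence is: P(data | r = 4) = (4/8)(4/8)(4/8)(4/8) = 0.0625; P(data | r = 5) = (3/8)(5/8)(3/8)(5/8) = 0.054932; P(data | r = 6) = (2/8)(6/8)(2/8)(6/8) = 0.035156; P(data | r = 7) = (1/8)(7/8)(1/8)(7/8) = 0.011963.
The prior-weighted likelihoods are 1/4 · 0.0625 = 0.015625, 1/4 · 0.054932 = 0.013733, 1/4 · 0.035156 = 0.0087891, 1/4 · 0.011963 = 0.0029907; these sum to 0.041138.
Normalising, the posterior is P(r = 4 | data) = 0.37982, P(r = 5 | data) = 0.33383, P(r = 6 | data) = 0.21365, P(r = 7 | data) = 0.0727.
The predictive probability is P(orange next | data) = (1/2)(0.37982) + (5/8)(0.33383) + (3/4)(0.21365) + (7/8)(0.0727) = 0.6224.

0.622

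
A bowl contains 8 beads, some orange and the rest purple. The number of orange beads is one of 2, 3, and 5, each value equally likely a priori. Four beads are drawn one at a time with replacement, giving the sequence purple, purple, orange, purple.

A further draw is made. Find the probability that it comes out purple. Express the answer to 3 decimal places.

0.646

Compute the likelihood of the observed sequence for each case: P(data | r = 2) = (6/8)(6/8)(2/8)(6/8) = 0.10547; P(data | r = 3) = (5/8)(5/8)(3/8)(5/8) = 0.091553; P(data | r = 5) = (3/8)(3/8)(5/8)(3/8) = 0.032959.
Weighting by the prior gives 1/3 · 0.10547 = 0.035156, 1/3 · 0.091553 = 0.030518, 1/3 · 0.032959 = 0.010986; with total 0.07666.
Dividing through by the total gives posterior P(r = 2 | data) = 0.4586, P(r = 3 | data) = 0.39809, P(r = 5 | data) = 0.14331.
Averaging over the posterior, P(purple next | data) = (3/4)(0.4586) + (5/8)(0.39809) + (3/8)(0.14331) = 0.6465.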